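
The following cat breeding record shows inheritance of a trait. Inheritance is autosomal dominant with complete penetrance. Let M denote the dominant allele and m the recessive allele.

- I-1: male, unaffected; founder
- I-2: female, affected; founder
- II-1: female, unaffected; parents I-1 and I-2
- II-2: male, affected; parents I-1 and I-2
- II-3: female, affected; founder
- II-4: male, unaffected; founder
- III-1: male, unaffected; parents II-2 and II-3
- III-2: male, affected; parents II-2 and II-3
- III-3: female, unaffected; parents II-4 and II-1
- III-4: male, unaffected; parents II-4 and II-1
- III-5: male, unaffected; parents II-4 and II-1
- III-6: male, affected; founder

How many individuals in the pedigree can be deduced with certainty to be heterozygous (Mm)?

Obligate heterozygotes: I-2 is affected so carries M and passed m to II-1 (mm), so I-2 is Mm; II-2 is affected so carries M and received m from I-1 (mm), so II-2 is Mm; II-3 is affected so carries M and passed m to III-1 (mm), so II-3 is Mm.
Every other individual is either homozygous by phenotype or has at least one consistent homozygous assignment, so the count is 3.

3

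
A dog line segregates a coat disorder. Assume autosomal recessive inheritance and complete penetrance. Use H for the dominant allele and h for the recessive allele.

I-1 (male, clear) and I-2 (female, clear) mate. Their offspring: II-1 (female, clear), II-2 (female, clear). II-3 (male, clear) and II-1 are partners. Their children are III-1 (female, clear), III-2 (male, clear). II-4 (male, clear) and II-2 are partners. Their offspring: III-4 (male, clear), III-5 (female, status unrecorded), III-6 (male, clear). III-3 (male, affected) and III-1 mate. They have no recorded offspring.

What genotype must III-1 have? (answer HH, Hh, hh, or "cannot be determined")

III-1's phenotype allows HH or Hh, and no parent or child forces a single allele at both positions; consistent genotype assignments exist with III-1 as HH or Hh.

cannot be determined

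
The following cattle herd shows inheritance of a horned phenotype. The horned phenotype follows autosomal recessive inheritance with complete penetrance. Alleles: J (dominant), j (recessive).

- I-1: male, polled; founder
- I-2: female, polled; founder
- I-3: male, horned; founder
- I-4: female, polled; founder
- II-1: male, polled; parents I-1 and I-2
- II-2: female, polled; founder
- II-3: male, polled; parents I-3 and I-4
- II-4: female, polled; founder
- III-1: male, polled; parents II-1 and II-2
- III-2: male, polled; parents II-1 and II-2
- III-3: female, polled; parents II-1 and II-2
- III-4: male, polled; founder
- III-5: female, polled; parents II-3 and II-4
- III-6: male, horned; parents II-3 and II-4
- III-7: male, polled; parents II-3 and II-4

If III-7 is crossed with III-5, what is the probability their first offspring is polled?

8/9

II-3 is polled so carries J and received j from I-3 (jj), so II-3 is Jj.
II-4 is polled so carries J and passed j to III-6 (jj), so II-4 is Jj.
III-7 is a polled offspring of II-3 (Jj) × II-4 (Jj), whose cross gives 1/4 JJ : 1/2 Jj : 1/4 jj; conditioning on being polled, III-7 is JJ with probability 1/3, Jj with probability 2/3.
III-5 is a polled offspring of II-3 (Jj) × II-4 (Jj), whose cross gives 1/4 JJ : 1/2 Jj : 1/4 jj; conditioning on being polled, III-5 is JJ with probability 1/3, Jj with probability 2/3.
Summing over parental genotype combinations, P(offspring is polled) = 1/9·1 + 2/9·1 + 2/9·1 + 4/9·3/4 = 8/9.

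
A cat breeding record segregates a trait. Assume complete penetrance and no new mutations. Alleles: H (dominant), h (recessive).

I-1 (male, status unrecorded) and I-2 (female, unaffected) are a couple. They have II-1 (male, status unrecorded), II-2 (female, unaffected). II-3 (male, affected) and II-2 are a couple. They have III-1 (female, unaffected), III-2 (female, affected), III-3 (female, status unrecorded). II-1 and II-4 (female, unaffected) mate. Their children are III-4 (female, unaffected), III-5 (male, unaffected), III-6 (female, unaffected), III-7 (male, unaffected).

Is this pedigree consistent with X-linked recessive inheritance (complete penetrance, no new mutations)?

Yes

A consistent assignment under X-linked recessive exists: I-1 X^H Y, I-2 X^H X^h, II-1 X^H Y, II-2 X^H X^h, II-3 X^h Y, II-4 X^H X^H, III-1 X^H X^h, III-2 X^h X^h, III-3 X^H X^h, III-4 X^H X^H, III-5 X^H Y, III-6 X^H X^H, III-7 X^H Y.
In this assignment every recorded phenotype matches its genotype and every non-founder's genotype is obtainable from its parents' genotypes, so the pedigree is consistent.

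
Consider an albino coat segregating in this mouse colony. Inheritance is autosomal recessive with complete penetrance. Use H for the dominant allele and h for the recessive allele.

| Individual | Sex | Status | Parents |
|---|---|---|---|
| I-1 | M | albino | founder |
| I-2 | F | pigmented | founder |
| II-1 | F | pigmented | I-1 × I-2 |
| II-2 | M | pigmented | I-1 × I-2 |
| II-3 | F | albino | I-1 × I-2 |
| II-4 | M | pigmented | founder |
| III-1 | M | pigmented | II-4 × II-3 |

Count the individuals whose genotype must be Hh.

4

Obligate heterozygotes: I-2 is pigmented so carries H and passed h to II-3 (hh), so I-2 is Hh; II-1 is pigmented so carries H and received h from I-1 (hh), so II-1 is Hh; II-2 is pigmented so carries H and received h from I-1 (hh), so II-2 is Hh; III-1 is pigmented so carries H and received h from II-3 (hh), so III-1 is Hh.
Every other individual is either homozygous by phenotype or has at least one consistent homozygous assignment, so the count is 4.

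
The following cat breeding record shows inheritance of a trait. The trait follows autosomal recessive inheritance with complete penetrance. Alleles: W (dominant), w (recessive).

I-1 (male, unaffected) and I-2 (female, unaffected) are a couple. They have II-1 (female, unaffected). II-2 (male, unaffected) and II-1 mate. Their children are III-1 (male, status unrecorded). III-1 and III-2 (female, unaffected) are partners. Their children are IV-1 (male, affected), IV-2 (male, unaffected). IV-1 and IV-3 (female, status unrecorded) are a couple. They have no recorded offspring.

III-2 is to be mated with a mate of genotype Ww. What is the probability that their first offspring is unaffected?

III-2 is unaffected so carries W and passed w to IV-1 (ww), so III-2 is Ww.
The cross gives 1/4 WW : 1/2 Ww : 1/4 ww, so P(offspring is unaffected) = 3/4.

3/4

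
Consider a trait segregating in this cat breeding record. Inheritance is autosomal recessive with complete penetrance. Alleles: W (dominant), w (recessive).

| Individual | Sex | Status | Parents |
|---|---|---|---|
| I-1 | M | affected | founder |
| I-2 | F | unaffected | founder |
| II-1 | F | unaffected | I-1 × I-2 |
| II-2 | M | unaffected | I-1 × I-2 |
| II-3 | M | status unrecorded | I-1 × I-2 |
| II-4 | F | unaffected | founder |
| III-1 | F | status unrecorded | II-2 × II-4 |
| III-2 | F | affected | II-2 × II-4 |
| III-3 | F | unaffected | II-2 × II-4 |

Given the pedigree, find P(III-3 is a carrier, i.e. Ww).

II-2 is unaffected so carries W and received w from I-1 (ww), so II-2 is Ww.
II-4 is unaffected so carries W and passed w to III-2 (ww), so II-4 is Ww.
Their cross gives offspring ratios 1/4 WW : 1/2 Ww : 1/4 ww. Conditioning on III-3 being unaffected, P(Ww) = 1/2 / 3/4 = 2/3.

2/3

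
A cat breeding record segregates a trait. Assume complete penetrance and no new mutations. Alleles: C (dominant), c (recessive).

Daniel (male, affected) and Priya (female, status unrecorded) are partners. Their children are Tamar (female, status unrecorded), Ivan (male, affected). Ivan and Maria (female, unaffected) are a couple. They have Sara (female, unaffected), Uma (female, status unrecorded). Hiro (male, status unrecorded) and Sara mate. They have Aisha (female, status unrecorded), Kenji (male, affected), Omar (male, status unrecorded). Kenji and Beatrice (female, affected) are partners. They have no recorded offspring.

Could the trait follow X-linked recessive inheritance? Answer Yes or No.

A consistent assignment under X-linked recessive exists: Daniel X^c Y, Priya X^C X^c, Tamar X^C X^c, Ivan X^c Y, Maria X^C X^C, Sara X^C X^c, Uma X^C X^c, Hiro X^C Y, Aisha X^C X^C, Kenji X^c Y, Omar X^C Y, Beatrice X^c X^c.
In this assignment every recorded phenotype matches its genotype and every non-founder's genotype is obtainable from its parents' genotypes, so the pedigree is consistent.

Yes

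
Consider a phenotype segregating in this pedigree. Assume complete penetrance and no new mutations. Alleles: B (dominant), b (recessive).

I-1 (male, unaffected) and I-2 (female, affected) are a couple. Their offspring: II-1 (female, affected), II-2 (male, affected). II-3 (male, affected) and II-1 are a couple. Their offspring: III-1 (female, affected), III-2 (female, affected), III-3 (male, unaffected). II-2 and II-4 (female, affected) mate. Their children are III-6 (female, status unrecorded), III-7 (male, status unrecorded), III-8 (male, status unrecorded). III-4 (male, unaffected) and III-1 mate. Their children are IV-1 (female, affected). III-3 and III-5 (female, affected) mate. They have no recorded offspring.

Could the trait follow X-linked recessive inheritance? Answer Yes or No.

Under X-linked recessive, II-1 (affected, female) cannot arise from I-1 (unaffected) × I-2 (affected).

No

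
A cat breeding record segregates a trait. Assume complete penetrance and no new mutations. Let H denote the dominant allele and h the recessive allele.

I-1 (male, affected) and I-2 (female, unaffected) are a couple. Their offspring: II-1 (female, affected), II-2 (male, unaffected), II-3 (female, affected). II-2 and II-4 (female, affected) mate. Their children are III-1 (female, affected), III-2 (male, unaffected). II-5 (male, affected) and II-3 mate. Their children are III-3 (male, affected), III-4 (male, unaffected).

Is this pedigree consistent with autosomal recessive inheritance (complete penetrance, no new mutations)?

No

Under autosomal recessive, III-4 (unaffected, male) cannot arise from II-5 (affected) × II-3 (affected).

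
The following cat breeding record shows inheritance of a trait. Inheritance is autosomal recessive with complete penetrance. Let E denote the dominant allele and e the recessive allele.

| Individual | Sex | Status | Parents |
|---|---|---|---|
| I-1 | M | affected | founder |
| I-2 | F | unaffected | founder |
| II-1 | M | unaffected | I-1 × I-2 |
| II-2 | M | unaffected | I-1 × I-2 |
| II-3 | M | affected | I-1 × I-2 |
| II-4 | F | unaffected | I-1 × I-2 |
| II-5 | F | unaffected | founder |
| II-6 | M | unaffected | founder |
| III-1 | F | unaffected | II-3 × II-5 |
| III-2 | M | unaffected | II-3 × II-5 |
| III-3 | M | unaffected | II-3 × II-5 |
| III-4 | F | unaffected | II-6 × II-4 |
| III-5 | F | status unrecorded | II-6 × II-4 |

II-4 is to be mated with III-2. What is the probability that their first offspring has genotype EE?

II-4 is unaffected so carries E and received e from I-1 (ee), so II-4 is Ee.
III-2 is unaffected so carries E and received e from II-3 (ee), so III-2 is Ee.
The cross gives 1/4 EE : 1/2 Ee : 1/4 ee, so P(offspring has genotype EE) = 1/4.

1/4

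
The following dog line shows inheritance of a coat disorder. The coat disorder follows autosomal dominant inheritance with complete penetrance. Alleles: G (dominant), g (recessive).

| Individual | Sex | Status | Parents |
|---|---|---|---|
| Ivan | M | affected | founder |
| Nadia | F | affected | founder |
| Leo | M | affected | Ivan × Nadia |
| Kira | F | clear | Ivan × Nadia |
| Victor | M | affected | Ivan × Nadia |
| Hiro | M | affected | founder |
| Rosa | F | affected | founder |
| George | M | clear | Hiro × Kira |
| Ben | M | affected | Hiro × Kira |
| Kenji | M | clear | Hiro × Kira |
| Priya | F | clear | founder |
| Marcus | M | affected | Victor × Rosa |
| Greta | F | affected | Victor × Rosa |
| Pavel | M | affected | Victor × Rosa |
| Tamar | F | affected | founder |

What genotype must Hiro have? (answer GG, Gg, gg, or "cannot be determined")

Gg

From phenotype alone, Hiro is GG or Gg.
Hiro is affected so carries G and passed g to George (gg), so Hiro is Gg.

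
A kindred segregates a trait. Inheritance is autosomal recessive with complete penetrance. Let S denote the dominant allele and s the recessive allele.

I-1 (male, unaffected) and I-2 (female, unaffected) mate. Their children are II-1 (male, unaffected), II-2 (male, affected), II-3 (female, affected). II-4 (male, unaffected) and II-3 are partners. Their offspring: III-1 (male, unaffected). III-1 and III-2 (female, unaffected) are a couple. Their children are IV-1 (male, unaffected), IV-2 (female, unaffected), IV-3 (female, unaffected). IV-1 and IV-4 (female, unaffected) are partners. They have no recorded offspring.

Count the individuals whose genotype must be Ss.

Obligate heterozygotes: I-1 is unaffected so carries S and passed s to II-2 (ss), so I-1 is Ss; I-2 is unaffected so carries S and passed s to II-2 (ss), so I-2 is Ss; III-1 is unaffected so carries S and received s from II-3 (ss), so III-1 is Ss.
Every other individual is either homozygous by phenotype or has at least one consistent homozygous assignment, so the count is 3.

3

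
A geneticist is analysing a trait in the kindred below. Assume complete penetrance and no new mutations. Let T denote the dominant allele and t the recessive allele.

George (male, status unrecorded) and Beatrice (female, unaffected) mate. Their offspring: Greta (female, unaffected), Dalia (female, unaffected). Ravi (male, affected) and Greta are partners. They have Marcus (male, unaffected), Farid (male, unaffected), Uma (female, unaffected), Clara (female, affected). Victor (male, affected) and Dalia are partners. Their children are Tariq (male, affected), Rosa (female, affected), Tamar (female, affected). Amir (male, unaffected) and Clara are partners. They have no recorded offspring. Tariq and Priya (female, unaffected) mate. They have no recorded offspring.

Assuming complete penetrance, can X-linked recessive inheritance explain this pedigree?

Yes

A consistent assignment under X-linked recessive exists: George X^T Y, Beatrice X^T X^t, Greta X^T X^t, Dalia X^T X^t, Ravi X^t Y, Victor X^t Y, Marcus X^T Y, Farid X^T Y, Uma X^T X^t, Clara X^t X^t, Amir X^T Y, Tariq X^t Y, Rosa X^t X^t, Tamar X^t X^t, Priya X^T X^T.
In this assignment every recorded phenotype matches its genotype and every non-founder's genotype is obtainable from its parents' genotypes, so the pedigree is consistent.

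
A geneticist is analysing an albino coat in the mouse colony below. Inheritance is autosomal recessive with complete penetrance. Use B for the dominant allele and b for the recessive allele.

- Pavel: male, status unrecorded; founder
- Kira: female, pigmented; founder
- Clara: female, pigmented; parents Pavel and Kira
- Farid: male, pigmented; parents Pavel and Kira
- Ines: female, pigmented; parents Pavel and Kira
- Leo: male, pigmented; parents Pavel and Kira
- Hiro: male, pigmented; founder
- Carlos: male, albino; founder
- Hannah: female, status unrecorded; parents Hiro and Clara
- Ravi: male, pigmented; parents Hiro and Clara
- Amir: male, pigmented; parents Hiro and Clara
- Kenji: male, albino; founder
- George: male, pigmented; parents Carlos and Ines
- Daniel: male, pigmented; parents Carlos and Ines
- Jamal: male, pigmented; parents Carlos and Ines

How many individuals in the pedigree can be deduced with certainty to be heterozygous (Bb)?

Obligate heterozygotes: George is pigmented so carries B and received b from Carlos (bb), so George is Bb; Daniel is pigmented so carries B and received b from Carlos (bb), so Daniel is Bb; Jamal is pigmented so carries B and received b from Carlos (bb), so Jamal is Bb.
Every other individual is either homozygous by phenotype or has at least one consistent homozygous assignment, so the count is 3.

3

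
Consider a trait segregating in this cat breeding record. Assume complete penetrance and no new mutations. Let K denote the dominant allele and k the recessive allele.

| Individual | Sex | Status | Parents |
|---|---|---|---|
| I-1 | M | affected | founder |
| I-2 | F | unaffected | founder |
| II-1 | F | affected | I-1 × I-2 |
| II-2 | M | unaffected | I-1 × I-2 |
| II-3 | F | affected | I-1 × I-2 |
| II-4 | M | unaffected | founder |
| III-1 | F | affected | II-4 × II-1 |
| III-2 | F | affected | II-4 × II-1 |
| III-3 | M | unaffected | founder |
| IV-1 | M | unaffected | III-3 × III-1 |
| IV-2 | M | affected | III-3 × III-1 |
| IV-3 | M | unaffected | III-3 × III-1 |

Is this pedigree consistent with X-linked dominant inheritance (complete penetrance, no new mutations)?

A consistent assignment under X-linked dominant exists: I-1 X^K Y, I-2 X^k X^k, II-1 X^K X^k, II-2 X^k Y, II-3 X^K X^k, II-4 X^k Y, III-1 X^K X^k, III-2 X^K X^k, III-3 X^k Y, IV-1 X^k Y, IV-2 X^K Y, IV-3 X^k Y.
In this assignment every recorded phenotype matches its genotype and every non-founder's genotype is obtainable from its parents' genotypes, so the pedigree is consistent.

Yes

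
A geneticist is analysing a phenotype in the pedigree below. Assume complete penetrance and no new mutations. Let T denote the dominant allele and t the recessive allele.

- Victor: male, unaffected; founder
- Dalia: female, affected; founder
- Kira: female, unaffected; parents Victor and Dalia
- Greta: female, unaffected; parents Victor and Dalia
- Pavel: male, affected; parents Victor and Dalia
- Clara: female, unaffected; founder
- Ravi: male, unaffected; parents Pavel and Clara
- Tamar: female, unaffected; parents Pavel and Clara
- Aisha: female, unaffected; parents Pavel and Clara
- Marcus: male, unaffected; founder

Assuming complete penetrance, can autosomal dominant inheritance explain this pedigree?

A consistent assignment under autosomal dominant exists: Victor tt, Dalia Tt, Kira tt, Greta tt, Pavel Tt, Clara tt, Ravi tt, Tamar tt, Aisha tt, Marcus tt.
In this assignment every recorded phenotype matches its genotype and every non-founder's genotype is obtainable from its parents' genotypes, so the pedigree is consistent.

Yes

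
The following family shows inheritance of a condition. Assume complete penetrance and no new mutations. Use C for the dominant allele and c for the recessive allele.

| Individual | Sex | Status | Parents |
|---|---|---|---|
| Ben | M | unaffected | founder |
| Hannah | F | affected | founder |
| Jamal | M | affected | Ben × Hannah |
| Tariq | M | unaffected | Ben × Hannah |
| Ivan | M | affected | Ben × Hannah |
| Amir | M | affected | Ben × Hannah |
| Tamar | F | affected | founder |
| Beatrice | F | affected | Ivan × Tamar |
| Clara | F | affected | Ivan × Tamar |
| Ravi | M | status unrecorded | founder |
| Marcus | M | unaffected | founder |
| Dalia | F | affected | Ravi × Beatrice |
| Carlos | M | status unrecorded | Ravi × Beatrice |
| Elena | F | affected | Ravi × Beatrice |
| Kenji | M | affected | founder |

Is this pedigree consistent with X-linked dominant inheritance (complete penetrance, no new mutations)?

Yes

A consistent assignment under X-linked dominant exists: Ben X^c Y, Hannah X^C X^c, Jamal X^C Y, Tariq X^c Y, Ivan X^C Y, Amir X^C Y, Tamar X^C X^C, Beatrice X^C X^C, Clara X^C X^C, Ravi X^C Y, Marcus X^c Y, Dalia X^C X^C, Carlos X^C Y, Elena X^C X^C, Kenji X^C Y.
In this assignment every recorded phenotype matches its genotype and every non-founder's genotype is obtainable from its parents' genotypes, so the pedigree is consistent.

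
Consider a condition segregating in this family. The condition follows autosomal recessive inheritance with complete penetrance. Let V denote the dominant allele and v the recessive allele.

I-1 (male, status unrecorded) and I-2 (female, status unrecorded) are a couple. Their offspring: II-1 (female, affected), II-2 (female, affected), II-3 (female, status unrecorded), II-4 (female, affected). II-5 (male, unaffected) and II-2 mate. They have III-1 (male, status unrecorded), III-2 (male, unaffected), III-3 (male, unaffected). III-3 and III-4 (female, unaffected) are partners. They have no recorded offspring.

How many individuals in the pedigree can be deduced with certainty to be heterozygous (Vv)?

Obligate heterozygotes: III-2 is unaffected so carries V and received v from II-2 (vv), so III-2 is Vv; III-3 is unaffected so carries V and received v from II-2 (vv), so III-3 is Vv.
Every other individual is either homozygous by phenotype or has at least one consistent homozygous assignment, so the count is 2.

2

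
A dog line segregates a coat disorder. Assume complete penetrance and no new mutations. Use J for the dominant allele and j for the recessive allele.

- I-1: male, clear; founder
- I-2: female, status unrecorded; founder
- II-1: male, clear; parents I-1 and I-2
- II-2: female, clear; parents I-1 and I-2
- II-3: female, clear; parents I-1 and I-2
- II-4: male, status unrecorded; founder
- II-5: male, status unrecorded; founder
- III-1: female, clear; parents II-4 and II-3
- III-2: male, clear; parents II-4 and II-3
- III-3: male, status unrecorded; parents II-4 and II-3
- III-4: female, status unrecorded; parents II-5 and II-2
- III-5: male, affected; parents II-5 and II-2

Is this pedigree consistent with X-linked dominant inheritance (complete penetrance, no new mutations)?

Under X-linked dominant, III-5 (affected, male) cannot arise from II-5 (unrecorded) × II-2 (clear).

No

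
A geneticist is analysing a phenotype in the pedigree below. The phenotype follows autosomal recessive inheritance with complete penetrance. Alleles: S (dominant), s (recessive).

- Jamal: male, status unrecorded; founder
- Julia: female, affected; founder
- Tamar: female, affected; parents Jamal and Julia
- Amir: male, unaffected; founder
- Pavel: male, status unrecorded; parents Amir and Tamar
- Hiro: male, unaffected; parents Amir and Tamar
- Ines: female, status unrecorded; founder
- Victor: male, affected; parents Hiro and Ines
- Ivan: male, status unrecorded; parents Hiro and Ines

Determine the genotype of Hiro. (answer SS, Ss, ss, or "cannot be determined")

Ss

From phenotype alone, Hiro is SS or Ss.
Hiro is unaffected so carries S and received s from Tamar (ss), so Hiro is Ss.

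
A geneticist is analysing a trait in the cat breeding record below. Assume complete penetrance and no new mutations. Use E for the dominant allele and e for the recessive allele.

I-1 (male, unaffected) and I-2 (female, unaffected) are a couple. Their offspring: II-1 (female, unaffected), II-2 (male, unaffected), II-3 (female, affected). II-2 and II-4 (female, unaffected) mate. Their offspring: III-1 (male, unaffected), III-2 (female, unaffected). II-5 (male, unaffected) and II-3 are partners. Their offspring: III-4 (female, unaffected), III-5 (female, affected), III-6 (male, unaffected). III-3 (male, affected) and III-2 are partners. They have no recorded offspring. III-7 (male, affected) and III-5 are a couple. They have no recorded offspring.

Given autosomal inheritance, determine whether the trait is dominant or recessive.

I-1 and I-2 are both unaffected yet have an affected child II-3. Under dominance, an affected child requires at least one affected parent, so the trait cannot be dominant.

recessive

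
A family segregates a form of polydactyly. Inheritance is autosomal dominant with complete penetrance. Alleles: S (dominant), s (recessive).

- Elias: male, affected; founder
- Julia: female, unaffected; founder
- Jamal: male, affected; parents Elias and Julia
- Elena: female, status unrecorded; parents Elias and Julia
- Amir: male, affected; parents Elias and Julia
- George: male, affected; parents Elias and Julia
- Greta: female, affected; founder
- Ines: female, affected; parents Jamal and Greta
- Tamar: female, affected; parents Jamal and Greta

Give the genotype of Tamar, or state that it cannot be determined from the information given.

Tamar's phenotype allows SS or Ss, and no parent or child forces a single allele at both positions; consistent genotype assignments exist with Tamar as SS or Ss.

cannot be determined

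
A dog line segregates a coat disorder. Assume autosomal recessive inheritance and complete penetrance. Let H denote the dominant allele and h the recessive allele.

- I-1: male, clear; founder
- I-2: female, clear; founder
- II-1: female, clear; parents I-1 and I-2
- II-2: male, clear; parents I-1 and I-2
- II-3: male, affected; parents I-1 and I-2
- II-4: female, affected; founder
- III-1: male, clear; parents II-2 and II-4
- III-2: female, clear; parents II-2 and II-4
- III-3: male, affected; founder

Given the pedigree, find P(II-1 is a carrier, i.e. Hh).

I-1 is clear so carries H and passed h to II-3 (hh), so I-1 is Hh.
I-2 is clear so carries H and passed h to II-3 (hh), so I-2 is Hh.
Their cross gives offspring ratios 1/4 HH : 1/2 Hh : 1/4 hh. Conditioning on II-1 being clear, P(Hh) = 1/2 / 3/4 = 2/3.

2/3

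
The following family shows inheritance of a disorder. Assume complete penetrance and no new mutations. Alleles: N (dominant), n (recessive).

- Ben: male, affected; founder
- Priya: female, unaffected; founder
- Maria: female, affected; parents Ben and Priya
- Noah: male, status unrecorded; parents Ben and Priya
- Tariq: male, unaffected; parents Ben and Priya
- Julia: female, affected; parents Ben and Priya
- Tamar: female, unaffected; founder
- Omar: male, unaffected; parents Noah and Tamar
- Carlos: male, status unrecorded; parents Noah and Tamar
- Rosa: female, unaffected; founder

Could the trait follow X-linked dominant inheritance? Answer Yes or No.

Yes

A consistent assignment under X-linked dominant exists: Ben X^N Y, Priya X^n X^n, Maria X^N X^n, Noah X^n Y, Tariq X^n Y, Julia X^N X^n, Tamar X^n X^n, Omar X^n Y, Carlos X^n Y, Rosa X^n X^n.
In this assignment every recorded phenotype matches its genotype and every non-founder's genotype is obtainable from its parents' genotypes, so the pedigree is consistent.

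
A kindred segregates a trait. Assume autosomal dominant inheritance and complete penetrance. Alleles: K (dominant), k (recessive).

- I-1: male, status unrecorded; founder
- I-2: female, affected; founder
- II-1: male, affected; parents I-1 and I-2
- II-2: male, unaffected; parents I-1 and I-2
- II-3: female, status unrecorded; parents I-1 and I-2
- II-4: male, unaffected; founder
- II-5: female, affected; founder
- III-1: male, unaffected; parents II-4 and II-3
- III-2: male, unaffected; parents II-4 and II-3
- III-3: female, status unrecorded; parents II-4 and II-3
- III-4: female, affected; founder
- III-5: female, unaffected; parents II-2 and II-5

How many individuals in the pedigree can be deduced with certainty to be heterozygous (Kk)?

2

Obligate heterozygotes: I-2 is affected so carries K and passed k to II-2 (kk), so I-2 is Kk; II-5 is affected so carries K and passed k to III-5 (kk), so II-5 is Kk.
Every other individual is either homozygous by phenotype or has at least one consistent homozygous assignment, so the count is 2.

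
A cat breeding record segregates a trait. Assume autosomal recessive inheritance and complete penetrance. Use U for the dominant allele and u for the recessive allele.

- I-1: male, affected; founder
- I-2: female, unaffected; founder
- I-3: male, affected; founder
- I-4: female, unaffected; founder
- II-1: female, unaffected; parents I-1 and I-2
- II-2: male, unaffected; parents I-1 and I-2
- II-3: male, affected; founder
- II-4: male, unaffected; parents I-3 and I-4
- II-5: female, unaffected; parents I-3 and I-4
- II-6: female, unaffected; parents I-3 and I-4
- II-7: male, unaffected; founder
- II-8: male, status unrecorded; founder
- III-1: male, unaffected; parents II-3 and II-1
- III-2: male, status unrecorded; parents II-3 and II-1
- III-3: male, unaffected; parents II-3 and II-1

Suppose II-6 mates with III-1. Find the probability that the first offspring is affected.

II-6 is unaffected so carries U and received u from I-3 (uu), so II-6 is Uu.
III-1 is unaffected so carries U and received u from II-3 (uu), so III-1 is Uu.
The cross gives 1/4 UU : 1/2 Uu : 1/4 uu, so P(offspring is affected) = 1/4.

1/4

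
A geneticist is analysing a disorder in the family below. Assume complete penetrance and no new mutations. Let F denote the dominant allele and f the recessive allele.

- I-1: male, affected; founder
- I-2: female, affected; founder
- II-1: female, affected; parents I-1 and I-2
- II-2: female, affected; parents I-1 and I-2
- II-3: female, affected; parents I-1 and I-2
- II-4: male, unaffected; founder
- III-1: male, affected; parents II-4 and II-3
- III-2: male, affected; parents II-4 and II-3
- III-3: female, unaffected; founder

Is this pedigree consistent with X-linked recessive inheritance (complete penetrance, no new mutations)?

A consistent assignment under X-linked recessive exists: I-1 X^f Y, I-2 X^f X^f, II-1 X^f X^f, II-2 X^f X^f, II-3 X^f X^f, II-4 X^F Y, III-1 X^f Y, III-2 X^f Y, III-3 X^F X^F.
In this assignment every recorded phenotype matches its genotype and every non-founder's genotype is obtainable from its parents' genotypes, so the pedigree is consistent.

Yes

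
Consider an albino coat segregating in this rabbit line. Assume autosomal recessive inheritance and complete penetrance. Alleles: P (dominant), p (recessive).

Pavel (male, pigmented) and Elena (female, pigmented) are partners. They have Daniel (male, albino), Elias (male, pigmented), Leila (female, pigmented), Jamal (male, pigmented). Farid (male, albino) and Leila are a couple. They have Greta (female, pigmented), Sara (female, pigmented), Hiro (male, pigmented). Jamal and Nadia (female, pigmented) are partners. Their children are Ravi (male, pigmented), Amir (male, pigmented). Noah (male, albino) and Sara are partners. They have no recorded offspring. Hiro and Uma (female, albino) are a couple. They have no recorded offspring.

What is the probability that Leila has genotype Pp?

1/5

Pavel is pigmented so carries P and passed p to Daniel (pp), so Pavel is Pp.
Elena is pigmented so carries P and passed p to Daniel (pp), so Elena is Pp.
Their cross gives offspring ratios 1/4 PP : 1/2 Pp : 1/4 pp. Conditioning on Leila being pigmented, P(Pp) = 1/2 / 3/4 = 2/3 before taking Leila's own offspring into account.
Farid is albino, so Farid is pp.
Now use Leila's offspring. Probability of each recorded status — pigmented daughter Greta: 1/2 if Leila is Pp, 1 if PP; pigmented daughter Sara: 1/2 if Leila is Pp, 1 if PP; pigmented son Hiro: 1/2 if Leila is Pp, 1 if PP.
Bayes: P(Pp) = 2/3·1/8 / (2/3·1/8 + 1/3·1) = 1/5.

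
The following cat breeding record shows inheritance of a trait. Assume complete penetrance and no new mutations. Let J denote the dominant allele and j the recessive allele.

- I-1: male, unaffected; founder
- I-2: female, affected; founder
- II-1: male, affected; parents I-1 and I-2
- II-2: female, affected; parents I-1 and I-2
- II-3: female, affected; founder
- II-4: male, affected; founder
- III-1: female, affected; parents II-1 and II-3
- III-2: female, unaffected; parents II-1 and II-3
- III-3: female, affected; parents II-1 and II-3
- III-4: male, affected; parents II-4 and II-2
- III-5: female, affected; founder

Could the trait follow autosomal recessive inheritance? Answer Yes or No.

Under autosomal recessive, III-2 (unaffected, female) cannot arise from II-1 (affected) × II-3 (affected).

No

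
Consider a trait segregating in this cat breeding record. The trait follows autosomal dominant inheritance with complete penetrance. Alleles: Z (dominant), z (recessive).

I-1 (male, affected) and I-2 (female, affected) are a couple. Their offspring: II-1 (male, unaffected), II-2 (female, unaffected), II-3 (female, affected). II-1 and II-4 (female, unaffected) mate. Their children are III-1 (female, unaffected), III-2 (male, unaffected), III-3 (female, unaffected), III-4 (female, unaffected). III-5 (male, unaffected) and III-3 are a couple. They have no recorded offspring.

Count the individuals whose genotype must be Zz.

2

Obligate heterozygotes: I-1 is affected so carries Z and passed z to II-1 (zz), so I-1 is Zz; I-2 is affected so carries Z and passed z to II-1 (zz), so I-2 is Zz.
Every other individual is either homozygous by phenotype or has at least one consistent homozygous assignment, so the count is 2.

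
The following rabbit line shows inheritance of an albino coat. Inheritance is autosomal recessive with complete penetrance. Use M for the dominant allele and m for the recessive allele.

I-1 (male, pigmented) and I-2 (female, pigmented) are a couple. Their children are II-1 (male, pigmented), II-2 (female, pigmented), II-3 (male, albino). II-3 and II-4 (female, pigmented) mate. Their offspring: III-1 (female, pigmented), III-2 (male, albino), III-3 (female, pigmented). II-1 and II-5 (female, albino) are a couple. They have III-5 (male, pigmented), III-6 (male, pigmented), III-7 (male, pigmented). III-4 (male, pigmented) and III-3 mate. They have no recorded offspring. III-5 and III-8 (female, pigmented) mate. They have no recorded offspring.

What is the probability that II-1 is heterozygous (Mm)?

1/5

I-1 is pigmented so carries M and passed m to II-3 (mm), so I-1 is Mm.
I-2 is pigmented so carries M and passed m to II-3 (mm), so I-2 is Mm.
Their cross gives offspring ratios 1/4 MM : 1/2 Mm : 1/4 mm. Conditioning on II-1 being pigmented, P(Mm) = 1/2 / 3/4 = 2/3 before taking II-1's own offspring into account.
II-5 is albino, so II-5 is mm.
Now use II-1's offspring. Probability of each recorded status — pigmented son III-5: 1/2 if II-1 is Mm, 1 if MM; pigmented son III-6: 1/2 if II-1 is Mm, 1 if MM; pigmented son III-7: 1/2 if II-1 is Mm, 1 if MM.
Bayes: P(Mm) = 2/3·1/8 / (2/3·1/8 + 1/3·1) = 1/5.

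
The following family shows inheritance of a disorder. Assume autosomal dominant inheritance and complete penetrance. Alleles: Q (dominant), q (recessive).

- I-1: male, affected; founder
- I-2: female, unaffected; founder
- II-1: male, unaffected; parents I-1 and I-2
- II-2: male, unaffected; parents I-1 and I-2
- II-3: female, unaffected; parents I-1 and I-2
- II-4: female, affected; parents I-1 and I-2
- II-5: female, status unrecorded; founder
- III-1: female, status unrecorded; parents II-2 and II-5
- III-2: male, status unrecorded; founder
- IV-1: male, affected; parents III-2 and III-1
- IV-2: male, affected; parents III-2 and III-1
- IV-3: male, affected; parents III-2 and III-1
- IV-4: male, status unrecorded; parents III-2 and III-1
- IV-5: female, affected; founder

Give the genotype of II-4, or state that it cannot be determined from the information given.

Qq

From phenotype alone, II-4 is QQ or Qq.
II-4 is affected so carries Q and received q from I-2 (qq), so II-4 is Qq.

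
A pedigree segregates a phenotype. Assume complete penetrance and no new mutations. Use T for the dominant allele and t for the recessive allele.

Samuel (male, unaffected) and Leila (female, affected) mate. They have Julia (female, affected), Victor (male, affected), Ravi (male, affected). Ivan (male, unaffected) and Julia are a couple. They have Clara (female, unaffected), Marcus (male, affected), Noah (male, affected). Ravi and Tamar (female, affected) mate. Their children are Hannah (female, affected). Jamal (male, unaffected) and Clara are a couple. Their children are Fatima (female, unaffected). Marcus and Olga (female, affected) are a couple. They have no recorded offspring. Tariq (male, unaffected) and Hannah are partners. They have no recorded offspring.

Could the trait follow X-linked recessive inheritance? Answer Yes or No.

Under X-linked recessive, Julia (affected, female) cannot arise from Samuel (unaffected) × Leila (affected).

No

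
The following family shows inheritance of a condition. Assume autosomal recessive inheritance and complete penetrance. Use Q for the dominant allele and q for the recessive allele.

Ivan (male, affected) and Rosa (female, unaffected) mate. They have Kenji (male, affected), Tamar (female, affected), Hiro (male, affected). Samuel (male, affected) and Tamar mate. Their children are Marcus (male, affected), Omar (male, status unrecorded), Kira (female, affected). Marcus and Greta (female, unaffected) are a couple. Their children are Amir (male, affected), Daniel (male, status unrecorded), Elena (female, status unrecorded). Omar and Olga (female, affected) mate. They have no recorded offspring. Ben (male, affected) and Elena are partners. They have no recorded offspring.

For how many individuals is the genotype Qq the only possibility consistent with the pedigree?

Obligate heterozygotes: Rosa is unaffected so carries Q and passed q to Kenji (qq), so Rosa is Qq; Greta is unaffected so carries Q and passed q to Amir (qq), so Greta is Qq.
Every other individual is either homozygous by phenotype or has at least one consistent homozygous assignment, so the count is 2.

2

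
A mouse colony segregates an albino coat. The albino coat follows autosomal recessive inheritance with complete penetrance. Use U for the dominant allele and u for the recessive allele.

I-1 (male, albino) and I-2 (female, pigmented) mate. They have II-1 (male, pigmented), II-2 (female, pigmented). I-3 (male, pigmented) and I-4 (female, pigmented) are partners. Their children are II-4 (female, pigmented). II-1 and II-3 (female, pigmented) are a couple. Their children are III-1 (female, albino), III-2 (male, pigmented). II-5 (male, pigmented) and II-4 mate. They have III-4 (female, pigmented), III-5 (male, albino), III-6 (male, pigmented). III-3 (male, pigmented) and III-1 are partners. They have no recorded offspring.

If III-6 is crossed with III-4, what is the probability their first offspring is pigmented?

II-5 is pigmented so carries U and passed u to III-5 (uu), so II-5 is Uu.
II-4 is pigmented so carries U and passed u to III-5 (uu), so II-4 is Uu.
III-6 is a pigmented offspring of II-5 (Uu) × II-4 (Uu), whose cross gives 1/4 UU : 1/2 Uu : 1/4 uu; conditioning on being pigmented, III-6 is UU with probability 1/3, Uu with probability 2/3.
III-4 is a pigmented offspring of II-5 (Uu) × II-4 (Uu), whose cross gives 1/4 UU : 1/2 Uu : 1/4 uu; conditioning on being pigmented, III-4 is UU with probability 1/3, Uu with probability 2/3.
Summing over parental genotype combinations, P(offspring is pigmented) = 1/9·1 + 2/9·1 + 2/9·1 + 4/9·3/4 = 8/9.

8/9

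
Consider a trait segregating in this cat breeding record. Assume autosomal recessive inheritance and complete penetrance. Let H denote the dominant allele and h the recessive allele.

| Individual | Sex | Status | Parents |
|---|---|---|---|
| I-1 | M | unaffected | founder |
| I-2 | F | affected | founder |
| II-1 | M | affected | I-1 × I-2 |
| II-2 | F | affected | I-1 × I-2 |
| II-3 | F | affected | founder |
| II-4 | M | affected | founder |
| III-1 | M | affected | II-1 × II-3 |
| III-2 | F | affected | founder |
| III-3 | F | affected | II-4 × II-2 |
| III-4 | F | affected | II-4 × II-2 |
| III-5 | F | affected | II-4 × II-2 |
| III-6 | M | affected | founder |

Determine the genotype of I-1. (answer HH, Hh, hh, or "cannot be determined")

From phenotype alone, I-1 is HH or Hh.
I-1 is unaffected so carries H and passed h to II-1 (hh), so I-1 is Hh.

Hh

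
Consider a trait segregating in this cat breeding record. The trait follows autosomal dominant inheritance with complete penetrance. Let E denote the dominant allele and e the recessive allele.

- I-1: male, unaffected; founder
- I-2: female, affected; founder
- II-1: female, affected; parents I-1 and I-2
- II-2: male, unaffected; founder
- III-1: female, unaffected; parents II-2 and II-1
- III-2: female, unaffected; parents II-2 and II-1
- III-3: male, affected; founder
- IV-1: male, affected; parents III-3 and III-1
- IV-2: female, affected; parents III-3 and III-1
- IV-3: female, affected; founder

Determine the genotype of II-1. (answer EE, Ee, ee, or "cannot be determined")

Ee

From phenotype alone, II-1 is EE or Ee.
II-1 is affected so carries E and received e from I-1 (ee), so II-1 is Ee.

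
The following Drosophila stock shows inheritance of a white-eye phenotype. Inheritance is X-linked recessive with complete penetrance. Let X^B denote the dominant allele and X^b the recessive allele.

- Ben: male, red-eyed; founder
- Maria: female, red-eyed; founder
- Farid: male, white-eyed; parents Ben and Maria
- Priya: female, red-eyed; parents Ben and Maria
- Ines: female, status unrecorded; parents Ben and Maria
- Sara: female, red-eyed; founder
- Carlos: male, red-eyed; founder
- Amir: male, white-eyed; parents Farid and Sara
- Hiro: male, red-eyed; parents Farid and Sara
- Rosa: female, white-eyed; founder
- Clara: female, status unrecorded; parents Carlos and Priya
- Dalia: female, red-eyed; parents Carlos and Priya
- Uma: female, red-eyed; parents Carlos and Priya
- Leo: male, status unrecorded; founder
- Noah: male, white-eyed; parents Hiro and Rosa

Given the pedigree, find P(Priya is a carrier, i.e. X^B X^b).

1/2

Ben is red-eyed, so Ben is X^B Y.
Maria is red-eyed so carries B and passed b to Farid (X^b Y), so Maria is X^B X^b.
Their cross gives offspring ratios 1/2 X^B X^B : 1/2 X^B X^b. Conditioning on Priya being red-eyed, P(X^B X^b) = 1/2 / 1 = 1/2 before taking Priya's own offspring into account.
Carlos is red-eyed, so Carlos is X^B Y.
Priya's offspring (Clara, Dalia, Uma) would show their recorded status with the same probability whether Priya is X^B X^b or X^B X^B, so they carry no information and P(X^B X^b) = 1/2.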